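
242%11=0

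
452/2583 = 452/2583 = 0.17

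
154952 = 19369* 8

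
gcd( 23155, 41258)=421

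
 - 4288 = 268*(-16) 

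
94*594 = 55836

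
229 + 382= 611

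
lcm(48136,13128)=144408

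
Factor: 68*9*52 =31824 = 2^4*3^2*13^1  *17^1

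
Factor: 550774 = 2^1 * 7^1 *39341^1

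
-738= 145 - 883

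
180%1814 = 180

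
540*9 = 4860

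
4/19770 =2/9885 = 0.00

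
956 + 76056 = 77012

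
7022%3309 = 404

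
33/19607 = 33/19607 = 0.00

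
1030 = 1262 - 232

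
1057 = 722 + 335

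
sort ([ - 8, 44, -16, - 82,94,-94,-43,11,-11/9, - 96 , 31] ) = [ - 96, - 94 , - 82, - 43, - 16, - 8,  -  11/9, 11, 31, 44, 94]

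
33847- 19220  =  14627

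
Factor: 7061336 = 2^3*79^1 * 11173^1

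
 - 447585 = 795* (-563 ) 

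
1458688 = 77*18944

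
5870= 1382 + 4488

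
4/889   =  4/889 =0.00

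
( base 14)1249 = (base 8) 6201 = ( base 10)3201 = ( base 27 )4af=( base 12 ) 1a29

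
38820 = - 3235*( - 12)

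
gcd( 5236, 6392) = 68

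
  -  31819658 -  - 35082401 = 3262743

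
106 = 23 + 83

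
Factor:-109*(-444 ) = 48396 = 2^2*3^1*37^1*109^1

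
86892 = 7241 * 12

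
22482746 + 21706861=44189607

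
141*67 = 9447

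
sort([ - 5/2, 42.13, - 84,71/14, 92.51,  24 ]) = [-84,  -  5/2,71/14,24, 42.13 , 92.51]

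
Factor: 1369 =37^2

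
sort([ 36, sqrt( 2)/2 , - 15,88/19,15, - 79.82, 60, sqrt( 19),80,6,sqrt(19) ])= [ - 79.82, - 15,sqrt(2)/2, sqrt ( 19),sqrt(19 ),88/19,6,15,36,60, 80]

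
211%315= 211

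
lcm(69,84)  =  1932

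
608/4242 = 304/2121 = 0.14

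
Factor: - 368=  - 2^4*23^1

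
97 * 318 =30846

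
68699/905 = 68699/905 = 75.91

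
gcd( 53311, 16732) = 89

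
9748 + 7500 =17248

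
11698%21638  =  11698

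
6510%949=816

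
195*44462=8670090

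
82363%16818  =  15091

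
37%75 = 37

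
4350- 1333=3017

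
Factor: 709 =709^1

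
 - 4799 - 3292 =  - 8091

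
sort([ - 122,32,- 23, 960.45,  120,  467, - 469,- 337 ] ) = [ - 469, - 337, - 122, - 23,32,120,  467 , 960.45]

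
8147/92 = 8147/92 = 88.55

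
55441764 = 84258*658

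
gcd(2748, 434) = 2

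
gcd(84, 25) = 1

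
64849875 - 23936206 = 40913669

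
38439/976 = 38439/976= 39.38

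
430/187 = 2 + 56/187 = 2.30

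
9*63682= 573138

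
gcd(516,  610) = 2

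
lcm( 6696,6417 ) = 154008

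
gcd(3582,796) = 398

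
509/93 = 509/93=5.47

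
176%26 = 20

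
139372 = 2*69686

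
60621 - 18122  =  42499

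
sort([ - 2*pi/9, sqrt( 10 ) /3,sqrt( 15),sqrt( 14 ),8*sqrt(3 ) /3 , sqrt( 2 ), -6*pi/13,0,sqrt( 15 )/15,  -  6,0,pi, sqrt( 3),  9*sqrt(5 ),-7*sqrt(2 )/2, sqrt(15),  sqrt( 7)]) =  [ - 6, - 7*sqrt( 2)/2, - 6 * pi/13, - 2*pi/9 , 0, 0 , sqrt( 15 )/15,sqrt( 10)/3, sqrt ( 2 ),  sqrt( 3),sqrt( 7 ), pi,sqrt( 14), sqrt (15 ),sqrt( 15),8*sqrt( 3 )/3,9*sqrt(5)]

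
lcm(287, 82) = 574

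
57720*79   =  4559880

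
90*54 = 4860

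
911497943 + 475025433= 1386523376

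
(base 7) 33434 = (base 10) 8453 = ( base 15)2788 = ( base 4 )2010011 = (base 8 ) 20405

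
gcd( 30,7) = 1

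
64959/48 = 21653/16= 1353.31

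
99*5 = 495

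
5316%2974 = 2342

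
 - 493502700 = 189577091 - 683079791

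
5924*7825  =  46355300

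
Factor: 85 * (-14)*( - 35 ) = 2^1*5^2*7^2*17^1 = 41650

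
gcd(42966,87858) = 18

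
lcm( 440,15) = 1320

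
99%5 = 4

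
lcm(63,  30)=630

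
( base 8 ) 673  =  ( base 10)443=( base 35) cn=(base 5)3233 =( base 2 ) 110111011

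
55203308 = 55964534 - 761226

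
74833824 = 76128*983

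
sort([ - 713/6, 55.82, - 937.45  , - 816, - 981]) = [ - 981, - 937.45 , - 816, - 713/6, 55.82]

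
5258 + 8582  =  13840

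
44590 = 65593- 21003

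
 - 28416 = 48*(  -  592) 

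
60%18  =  6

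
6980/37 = 6980/37 = 188.65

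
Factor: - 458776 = - 2^3*57347^1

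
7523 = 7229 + 294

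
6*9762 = 58572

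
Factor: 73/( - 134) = -2^ (  -  1) *67^( -1)*73^1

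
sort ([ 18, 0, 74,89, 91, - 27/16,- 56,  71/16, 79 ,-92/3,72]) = [  -  56, - 92/3, - 27/16,0,71/16, 18,  72,74, 79,89,91] 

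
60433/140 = 60433/140 = 431.66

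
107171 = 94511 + 12660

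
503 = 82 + 421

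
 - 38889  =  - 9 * 4321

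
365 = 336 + 29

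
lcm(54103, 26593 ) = 1568987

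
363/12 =121/4  =  30.25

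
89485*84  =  7516740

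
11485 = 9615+1870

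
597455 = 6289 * 95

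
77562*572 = 44365464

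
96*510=48960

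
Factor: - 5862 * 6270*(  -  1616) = 59395659840 = 2^6*3^2*5^1 *11^1*19^1*101^1 * 977^1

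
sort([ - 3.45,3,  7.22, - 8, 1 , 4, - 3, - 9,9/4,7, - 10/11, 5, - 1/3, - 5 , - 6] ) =[  -  9, - 8,  -  6,  -  5, - 3.45, - 3, - 10/11, - 1/3, 1, 9/4, 3,4,5 , 7 , 7.22]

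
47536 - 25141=22395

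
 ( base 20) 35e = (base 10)1314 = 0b10100100010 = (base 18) 410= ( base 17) 495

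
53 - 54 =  - 1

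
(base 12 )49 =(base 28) 21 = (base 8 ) 71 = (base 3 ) 2010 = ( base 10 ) 57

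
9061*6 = 54366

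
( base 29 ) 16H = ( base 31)129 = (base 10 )1032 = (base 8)2010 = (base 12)720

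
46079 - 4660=41419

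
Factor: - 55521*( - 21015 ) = 3^4*5^1 *31^1*199^1 * 467^1 = 1166773815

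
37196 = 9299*4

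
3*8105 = 24315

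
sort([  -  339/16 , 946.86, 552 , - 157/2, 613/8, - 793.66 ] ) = [ -793.66,- 157/2, - 339/16, 613/8, 552, 946.86] 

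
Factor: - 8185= - 5^1*1637^1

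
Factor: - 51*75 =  - 3825 = - 3^2*5^2*17^1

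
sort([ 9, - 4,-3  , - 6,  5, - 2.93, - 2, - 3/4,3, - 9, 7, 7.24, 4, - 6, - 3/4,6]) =[ - 9, - 6,-6, - 4, - 3, - 2.93, - 2, - 3/4, - 3/4, 3,4,5,6, 7,7.24, 9]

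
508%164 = 16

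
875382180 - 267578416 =607803764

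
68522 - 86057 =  - 17535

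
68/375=68/375 = 0.18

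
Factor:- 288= - 2^5*3^2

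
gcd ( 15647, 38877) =1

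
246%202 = 44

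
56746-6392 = 50354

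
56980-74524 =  - 17544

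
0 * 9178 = 0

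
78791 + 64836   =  143627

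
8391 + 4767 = 13158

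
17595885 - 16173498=1422387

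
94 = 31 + 63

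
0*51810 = 0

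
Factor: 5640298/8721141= 2^1 * 3^( - 1)*11^( -1)*13^( - 1 )*29^ ( - 1)*263^1*701^( - 1 )*10723^1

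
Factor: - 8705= - 5^1*1741^1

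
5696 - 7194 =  - 1498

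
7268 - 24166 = - 16898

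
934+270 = 1204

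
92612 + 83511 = 176123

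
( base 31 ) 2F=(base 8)115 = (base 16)4D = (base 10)77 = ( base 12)65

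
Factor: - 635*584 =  - 370840= -2^3 *5^1*73^1*127^1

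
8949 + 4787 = 13736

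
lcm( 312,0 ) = 0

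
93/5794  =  93/5794= 0.02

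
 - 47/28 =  -2 + 9/28 = - 1.68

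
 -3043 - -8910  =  5867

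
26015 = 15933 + 10082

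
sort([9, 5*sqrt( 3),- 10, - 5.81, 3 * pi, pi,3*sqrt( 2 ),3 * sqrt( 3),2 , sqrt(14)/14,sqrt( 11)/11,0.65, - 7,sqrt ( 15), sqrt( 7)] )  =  [-10, - 7, - 5.81, sqrt( 14)/14, sqrt( 11) /11, 0.65, 2, sqrt( 7), pi,sqrt( 15 ), 3 * sqrt( 2 ), 3 * sqrt( 3), 5*sqrt( 3 ),9, 3*pi] 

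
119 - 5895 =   -  5776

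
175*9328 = 1632400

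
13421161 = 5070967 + 8350194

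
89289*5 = 446445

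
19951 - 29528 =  - 9577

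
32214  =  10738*3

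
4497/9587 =4497/9587 = 0.47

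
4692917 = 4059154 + 633763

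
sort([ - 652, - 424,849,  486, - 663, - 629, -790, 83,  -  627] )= [ - 790 , -663, - 652,-629  , - 627 ,-424, 83, 486, 849]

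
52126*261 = 13604886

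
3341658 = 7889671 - 4548013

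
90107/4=22526 + 3/4=22526.75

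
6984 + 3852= 10836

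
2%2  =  0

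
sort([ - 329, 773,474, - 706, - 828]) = [ - 828, - 706 , - 329, 474, 773]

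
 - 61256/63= - 61256/63 =- 972.32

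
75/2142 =25/714 = 0.04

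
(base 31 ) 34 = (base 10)97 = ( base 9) 117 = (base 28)3D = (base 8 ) 141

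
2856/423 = 952/141 =6.75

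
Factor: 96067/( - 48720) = -2^( - 4)*3^( - 1)*5^ ( - 1 )*7^(-1)*17^1*29^ ( - 1)*5651^1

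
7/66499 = 7/66499 = 0.00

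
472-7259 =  - 6787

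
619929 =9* 68881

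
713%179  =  176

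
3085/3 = 1028  +  1/3 = 1028.33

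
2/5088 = 1/2544 = 0.00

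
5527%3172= 2355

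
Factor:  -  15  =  -3^1 *5^1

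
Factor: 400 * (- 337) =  - 2^4*5^2 * 337^1 = -134800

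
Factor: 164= 2^2*41^1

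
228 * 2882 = 657096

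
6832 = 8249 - 1417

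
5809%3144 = 2665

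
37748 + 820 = 38568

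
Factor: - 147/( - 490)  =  3/10 = 2^( - 1 )*3^1*5^( - 1 ) 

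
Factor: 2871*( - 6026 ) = - 17300646 = -2^1*3^2*11^1*23^1*29^1 *131^1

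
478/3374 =239/1687 =0.14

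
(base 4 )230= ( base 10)44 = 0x2c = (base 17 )2a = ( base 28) 1G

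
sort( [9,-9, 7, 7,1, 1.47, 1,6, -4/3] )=[ - 9, - 4/3, 1, 1, 1.47, 6 , 7, 7, 9]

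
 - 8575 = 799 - 9374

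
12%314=12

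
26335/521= 50+ 285/521 = 50.55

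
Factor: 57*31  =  3^1 * 19^1*31^1  =  1767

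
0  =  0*1306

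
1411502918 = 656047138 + 755455780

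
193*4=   772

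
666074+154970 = 821044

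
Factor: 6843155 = 5^1*11^2*11311^1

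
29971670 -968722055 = -938750385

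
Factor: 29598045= 3^1*5^1*1973203^1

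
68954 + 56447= 125401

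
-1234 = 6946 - 8180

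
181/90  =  2 + 1/90 = 2.01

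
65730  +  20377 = 86107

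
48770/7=48770/7 = 6967.14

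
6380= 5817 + 563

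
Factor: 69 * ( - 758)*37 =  - 2^1*3^1*23^1*37^1*379^1 = -1935174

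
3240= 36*90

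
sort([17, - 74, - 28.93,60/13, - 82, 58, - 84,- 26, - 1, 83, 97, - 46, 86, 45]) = [ -84,-82, - 74, - 46, - 28.93, - 26,-1,60/13 , 17, 45,58, 83, 86, 97] 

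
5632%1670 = 622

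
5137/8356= 5137/8356  =  0.61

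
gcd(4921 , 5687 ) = 1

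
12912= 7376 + 5536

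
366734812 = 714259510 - 347524698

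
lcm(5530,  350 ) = 27650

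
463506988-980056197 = -516549209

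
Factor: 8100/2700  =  3^1 =3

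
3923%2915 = 1008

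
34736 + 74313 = 109049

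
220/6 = 110/3 = 36.67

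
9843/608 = 16+115/608=   16.19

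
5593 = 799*7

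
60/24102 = 10/4017 = 0.00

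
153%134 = 19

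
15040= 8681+6359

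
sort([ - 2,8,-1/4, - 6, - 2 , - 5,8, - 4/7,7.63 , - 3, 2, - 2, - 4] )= [ - 6,- 5 ,-4, - 3, - 2, - 2,  -  2, - 4/7 ,  -  1/4, 2,7.63,8, 8 ]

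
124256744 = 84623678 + 39633066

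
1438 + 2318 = 3756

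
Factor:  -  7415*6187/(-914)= 45876605/914= 2^(  -  1 )*5^1*23^1*269^1*457^( - 1 )*1483^1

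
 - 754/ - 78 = 29/3 = 9.67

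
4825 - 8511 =-3686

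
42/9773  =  42/9773 = 0.00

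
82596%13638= 768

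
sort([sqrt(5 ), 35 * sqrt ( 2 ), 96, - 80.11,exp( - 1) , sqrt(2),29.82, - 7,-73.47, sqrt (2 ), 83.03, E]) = [ - 80.11, - 73.47, - 7,  exp(-1 ),sqrt(2),sqrt(2 ), sqrt(5),E, 29.82, 35*sqrt( 2),83.03  ,  96]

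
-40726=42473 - 83199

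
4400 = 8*550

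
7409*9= 66681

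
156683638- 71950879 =84732759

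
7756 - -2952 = 10708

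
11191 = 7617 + 3574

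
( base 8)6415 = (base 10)3341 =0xD0D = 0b110100001101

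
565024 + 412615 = 977639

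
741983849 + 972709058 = 1714692907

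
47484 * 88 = 4178592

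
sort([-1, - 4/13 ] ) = [ - 1, - 4/13 ] 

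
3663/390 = 9  +  51/130 = 9.39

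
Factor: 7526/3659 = 2^1*53^1*71^1*3659^( - 1 )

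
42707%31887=10820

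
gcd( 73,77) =1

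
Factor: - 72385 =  - 5^1*31^1 * 467^1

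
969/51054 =323/17018  =  0.02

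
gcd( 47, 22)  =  1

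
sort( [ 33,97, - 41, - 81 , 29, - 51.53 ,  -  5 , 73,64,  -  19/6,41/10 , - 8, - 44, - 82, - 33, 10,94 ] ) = [ - 82, - 81, - 51.53,-44 , - 41,-33 , - 8, - 5,-19/6,41/10, 10, 29 , 33 , 64 , 73,  94,97]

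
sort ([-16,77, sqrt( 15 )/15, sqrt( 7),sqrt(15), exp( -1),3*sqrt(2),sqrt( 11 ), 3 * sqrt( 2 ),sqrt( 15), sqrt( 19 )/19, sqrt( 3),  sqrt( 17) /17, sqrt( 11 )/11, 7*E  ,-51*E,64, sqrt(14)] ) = [ -51*E, - 16,sqrt( 19)/19, sqrt( 17 )/17, sqrt(15) /15,sqrt( 11 )/11, exp(-1 ),sqrt( 3), sqrt(7),sqrt(11 ),sqrt( 14), sqrt(15 ),sqrt( 15 ),3*sqrt( 2),3 * sqrt( 2 ),7*E,64,  77] 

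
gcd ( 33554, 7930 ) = 2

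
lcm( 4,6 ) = 12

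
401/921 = 401/921 = 0.44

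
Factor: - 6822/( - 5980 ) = 3411/2990 = 2^(-1 )*3^2*5^( - 1)*13^(-1 ) * 23^( -1 ) * 379^1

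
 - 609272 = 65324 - 674596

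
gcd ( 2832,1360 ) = 16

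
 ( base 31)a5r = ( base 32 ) 9I0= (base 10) 9792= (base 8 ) 23100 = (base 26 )ecg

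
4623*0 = 0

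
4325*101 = 436825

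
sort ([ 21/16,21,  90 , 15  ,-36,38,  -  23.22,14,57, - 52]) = [ - 52, - 36,-23.22,  21/16,14, 15, 21 , 38,57,90 ] 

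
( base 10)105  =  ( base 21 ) 50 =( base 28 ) 3l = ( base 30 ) 3F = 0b1101001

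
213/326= 213/326 = 0.65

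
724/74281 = 724/74281=0.01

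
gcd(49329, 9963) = 243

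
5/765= 1/153 = 0.01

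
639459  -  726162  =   - 86703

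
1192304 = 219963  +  972341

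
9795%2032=1667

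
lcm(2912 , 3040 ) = 276640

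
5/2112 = 5/2112=0.00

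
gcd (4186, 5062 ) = 2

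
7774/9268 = 3887/4634= 0.84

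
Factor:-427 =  - 7^1 * 61^1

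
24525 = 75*327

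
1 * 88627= 88627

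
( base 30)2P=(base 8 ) 125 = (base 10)85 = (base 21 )41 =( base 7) 151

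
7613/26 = 292 + 21/26 = 292.81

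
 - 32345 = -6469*5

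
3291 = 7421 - 4130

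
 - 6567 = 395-6962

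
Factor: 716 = 2^2*179^1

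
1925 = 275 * 7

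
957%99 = 66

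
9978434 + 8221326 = 18199760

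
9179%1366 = 983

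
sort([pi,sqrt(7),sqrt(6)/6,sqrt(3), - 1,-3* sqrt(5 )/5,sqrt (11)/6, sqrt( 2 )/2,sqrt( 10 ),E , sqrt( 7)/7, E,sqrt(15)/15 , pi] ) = [-3*sqrt( 5 ) /5, - 1,sqrt ( 15 ) /15, sqrt( 7)/7, sqrt(6 )/6,sqrt(11 ) /6, sqrt( 2)/2, sqrt( 3),sqrt( 7 ),E,E,pi,pi, sqrt( 10 )]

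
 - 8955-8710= -17665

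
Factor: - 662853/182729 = -22857/6301 = -  3^1*19^1 * 401^1*6301^(  -  1 ) 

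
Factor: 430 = 2^1*5^1*43^1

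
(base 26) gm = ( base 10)438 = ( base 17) 18D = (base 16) 1b6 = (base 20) 11i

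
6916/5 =6916/5 = 1383.20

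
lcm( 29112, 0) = 0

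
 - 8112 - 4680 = - 12792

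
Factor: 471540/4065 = 2^2*29^1  =  116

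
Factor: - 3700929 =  - 3^1*383^1 * 3221^1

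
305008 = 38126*8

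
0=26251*0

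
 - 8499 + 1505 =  - 6994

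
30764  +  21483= 52247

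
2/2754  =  1/1377= 0.00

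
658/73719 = 658/73719  =  0.01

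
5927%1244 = 951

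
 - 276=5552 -5828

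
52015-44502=7513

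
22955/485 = 47+32/97 = 47.33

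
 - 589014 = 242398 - 831412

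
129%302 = 129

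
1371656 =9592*143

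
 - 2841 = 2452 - 5293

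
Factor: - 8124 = -2^2*3^1*677^1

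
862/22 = 431/11 = 39.18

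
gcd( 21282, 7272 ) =6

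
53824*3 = 161472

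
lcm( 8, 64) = 64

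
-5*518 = -2590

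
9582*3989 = 38222598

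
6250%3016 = 218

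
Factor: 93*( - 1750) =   -  2^1 * 3^1 * 5^3*7^1*31^1 = -162750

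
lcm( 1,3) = 3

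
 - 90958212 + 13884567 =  -77073645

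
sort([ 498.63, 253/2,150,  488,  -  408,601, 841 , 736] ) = [ - 408,253/2, 150, 488 , 498.63,601,736,841 ] 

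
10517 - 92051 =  - 81534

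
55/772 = 55/772 = 0.07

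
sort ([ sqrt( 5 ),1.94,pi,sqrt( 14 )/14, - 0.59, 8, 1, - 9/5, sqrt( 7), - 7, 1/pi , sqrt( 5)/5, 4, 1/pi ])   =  [ - 7, - 9/5, - 0.59, sqrt( 14 ) /14,1/pi, 1/pi, sqrt(5)/5,1,1.94, sqrt(5),sqrt( 7), pi, 4,8]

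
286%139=8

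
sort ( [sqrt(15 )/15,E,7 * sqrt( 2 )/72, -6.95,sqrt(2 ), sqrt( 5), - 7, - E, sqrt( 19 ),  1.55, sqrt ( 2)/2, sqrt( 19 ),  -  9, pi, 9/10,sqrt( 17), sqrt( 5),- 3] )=[ - 9,  -  7, - 6.95, - 3, -E, 7*sqrt (2) /72, sqrt( 15)/15, sqrt (2) /2,  9/10, sqrt ( 2), 1.55, sqrt(5), sqrt ( 5 ), E, pi, sqrt( 17),sqrt( 19), sqrt( 19 )]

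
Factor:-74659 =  - 13^1*5743^1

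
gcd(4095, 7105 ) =35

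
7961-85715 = -77754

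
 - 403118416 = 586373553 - 989491969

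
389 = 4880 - 4491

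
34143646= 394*86659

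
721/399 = 103/57 = 1.81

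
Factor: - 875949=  - 3^1*291983^1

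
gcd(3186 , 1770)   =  354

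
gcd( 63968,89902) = 2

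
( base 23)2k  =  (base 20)36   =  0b1000010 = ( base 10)66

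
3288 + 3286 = 6574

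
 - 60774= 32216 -92990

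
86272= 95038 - 8766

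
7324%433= 396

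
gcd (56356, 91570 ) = 2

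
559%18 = 1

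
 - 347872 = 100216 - 448088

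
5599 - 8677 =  - 3078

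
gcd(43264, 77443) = 1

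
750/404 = 1 + 173/202 = 1.86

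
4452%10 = 2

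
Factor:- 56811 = -3^1*29^1*653^1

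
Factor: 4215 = 3^1*5^1*281^1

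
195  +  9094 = 9289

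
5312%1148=720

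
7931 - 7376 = 555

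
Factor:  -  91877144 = - 2^3*11484643^1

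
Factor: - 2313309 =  - 3^1*17^1*67^1*677^1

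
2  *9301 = 18602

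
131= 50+81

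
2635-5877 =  - 3242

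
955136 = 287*3328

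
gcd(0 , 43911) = 43911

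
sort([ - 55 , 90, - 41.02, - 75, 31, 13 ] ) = [ - 75, - 55 , - 41.02,13,31 , 90 ] 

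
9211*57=525027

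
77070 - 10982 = 66088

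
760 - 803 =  -43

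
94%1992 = 94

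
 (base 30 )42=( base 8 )172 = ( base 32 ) 3q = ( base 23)57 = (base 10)122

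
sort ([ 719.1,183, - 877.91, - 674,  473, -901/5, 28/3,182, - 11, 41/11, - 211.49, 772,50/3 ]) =[-877.91, - 674, - 211.49 , - 901/5, - 11,41/11,28/3, 50/3, 182, 183, 473, 719.1,772 ]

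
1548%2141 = 1548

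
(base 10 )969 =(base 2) 1111001001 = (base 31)108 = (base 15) 449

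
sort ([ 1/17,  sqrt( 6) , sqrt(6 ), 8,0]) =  [ 0, 1/17,sqrt( 6 ),sqrt( 6), 8]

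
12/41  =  12/41= 0.29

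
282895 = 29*9755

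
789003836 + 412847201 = 1201851037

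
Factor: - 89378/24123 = -2^1*3^(-1)*11^(-1)*17^(-1 ) *23^1 * 29^1 * 43^(-1 ) * 67^1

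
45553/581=45553/581 = 78.40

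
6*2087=12522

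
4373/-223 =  - 4373/223  =  - 19.61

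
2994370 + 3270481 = 6264851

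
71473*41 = 2930393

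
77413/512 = 151+ 101/512  =  151.20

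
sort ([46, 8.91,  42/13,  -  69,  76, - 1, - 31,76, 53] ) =[ - 69, - 31, - 1,42/13,  8.91, 46,53, 76, 76] 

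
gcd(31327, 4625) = 1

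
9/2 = 4 + 1/2  =  4.50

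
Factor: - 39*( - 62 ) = 2^1*3^1*13^1*31^1 =2418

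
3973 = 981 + 2992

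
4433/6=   4433/6 = 738.83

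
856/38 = 428/19= 22.53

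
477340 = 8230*58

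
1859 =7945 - 6086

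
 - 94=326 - 420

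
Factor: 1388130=2^1*  3^1 * 5^1*46271^1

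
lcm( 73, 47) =3431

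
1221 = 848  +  373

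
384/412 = 96/103 = 0.93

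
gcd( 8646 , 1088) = 2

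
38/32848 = 19/16424  =  0.00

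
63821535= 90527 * 705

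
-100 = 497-597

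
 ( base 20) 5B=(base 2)1101111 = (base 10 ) 111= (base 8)157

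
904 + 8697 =9601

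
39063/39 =13021/13 = 1001.62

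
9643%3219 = 3205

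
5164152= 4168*1239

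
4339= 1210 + 3129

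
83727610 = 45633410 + 38094200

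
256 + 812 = 1068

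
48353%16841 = 14671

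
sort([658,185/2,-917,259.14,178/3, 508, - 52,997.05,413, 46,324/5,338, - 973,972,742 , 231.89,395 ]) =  [ - 973,-917 , - 52,46,178/3 , 324/5, 185/2, 231.89,259.14,338,395,413, 508,658, 742,972,997.05]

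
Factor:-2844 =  - 2^2*3^2 * 79^1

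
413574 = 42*9847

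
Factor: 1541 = 23^1*67^1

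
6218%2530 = 1158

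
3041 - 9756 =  -6715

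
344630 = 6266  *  55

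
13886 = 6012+7874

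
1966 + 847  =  2813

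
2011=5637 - 3626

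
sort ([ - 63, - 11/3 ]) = [ - 63, - 11/3 ]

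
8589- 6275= 2314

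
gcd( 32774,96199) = 1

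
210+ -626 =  - 416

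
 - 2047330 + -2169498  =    -  4216828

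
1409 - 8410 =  -7001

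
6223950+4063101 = 10287051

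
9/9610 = 9/9610= 0.00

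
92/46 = 2 = 2.00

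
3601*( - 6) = -21606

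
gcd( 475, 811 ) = 1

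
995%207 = 167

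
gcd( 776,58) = 2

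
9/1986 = 3/662 = 0.00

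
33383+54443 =87826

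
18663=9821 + 8842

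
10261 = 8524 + 1737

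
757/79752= 757/79752 = 0.01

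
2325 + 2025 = 4350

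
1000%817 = 183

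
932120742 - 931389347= 731395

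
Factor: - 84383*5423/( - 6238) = 2^( - 1)* 11^1*13^1 *17^1* 29^1 * 3119^( - 1)*6491^1 = 457609009/6238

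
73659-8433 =65226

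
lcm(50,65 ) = 650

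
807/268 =3+3/268 = 3.01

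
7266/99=73 + 13/33 = 73.39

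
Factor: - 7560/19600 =-2^(  -  1)*3^3*5^( - 1)*7^( - 1 ) = - 27/70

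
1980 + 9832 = 11812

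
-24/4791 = -8/1597 = -0.01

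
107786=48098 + 59688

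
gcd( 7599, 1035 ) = 3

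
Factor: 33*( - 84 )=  -2772 = - 2^2 * 3^2*7^1 *11^1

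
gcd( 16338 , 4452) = 42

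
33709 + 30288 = 63997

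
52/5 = 10+ 2/5 = 10.40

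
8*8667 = 69336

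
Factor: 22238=2^1*11119^1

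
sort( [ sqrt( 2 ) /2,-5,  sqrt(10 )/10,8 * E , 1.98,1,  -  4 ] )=[ - 5 , - 4,sqrt (10)/10,  sqrt (2)/2,  1  ,  1.98,8*E ] 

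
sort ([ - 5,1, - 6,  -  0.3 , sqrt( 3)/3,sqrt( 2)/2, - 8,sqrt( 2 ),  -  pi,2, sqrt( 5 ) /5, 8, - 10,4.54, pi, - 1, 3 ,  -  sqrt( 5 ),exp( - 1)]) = [ - 10, - 8, -6, - 5, - pi, - sqrt( 5),  -  1, - 0.3,exp (-1), sqrt(5)/5,  sqrt( 3)/3 , sqrt( 2)/2,1,sqrt(2),2,3,pi,4.54, 8 ]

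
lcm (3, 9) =9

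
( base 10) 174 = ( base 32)5E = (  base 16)AE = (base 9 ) 213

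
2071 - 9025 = - 6954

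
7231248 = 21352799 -14121551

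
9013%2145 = 433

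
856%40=16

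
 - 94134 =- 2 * 47067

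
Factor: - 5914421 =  - 5914421^1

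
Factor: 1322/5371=2^1*41^( - 1) * 131^( - 1 )*661^1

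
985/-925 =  - 197/185  =  - 1.06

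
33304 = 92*362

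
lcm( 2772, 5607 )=246708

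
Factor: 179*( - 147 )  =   - 3^1*7^2* 179^1 = -26313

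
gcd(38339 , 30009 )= 7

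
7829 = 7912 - 83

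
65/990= 13/198= 0.07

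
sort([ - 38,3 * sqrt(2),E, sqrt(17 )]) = [ - 38,E,sqrt(17),3*sqrt(2 )] 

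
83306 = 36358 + 46948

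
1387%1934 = 1387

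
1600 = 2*800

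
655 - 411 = 244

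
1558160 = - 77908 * ( - 20 ) 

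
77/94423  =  11/13489= 0.00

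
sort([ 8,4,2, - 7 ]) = [ - 7,2,4,8 ] 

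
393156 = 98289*4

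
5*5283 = 26415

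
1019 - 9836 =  - 8817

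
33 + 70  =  103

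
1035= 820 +215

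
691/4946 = 691/4946 = 0.14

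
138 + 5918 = 6056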